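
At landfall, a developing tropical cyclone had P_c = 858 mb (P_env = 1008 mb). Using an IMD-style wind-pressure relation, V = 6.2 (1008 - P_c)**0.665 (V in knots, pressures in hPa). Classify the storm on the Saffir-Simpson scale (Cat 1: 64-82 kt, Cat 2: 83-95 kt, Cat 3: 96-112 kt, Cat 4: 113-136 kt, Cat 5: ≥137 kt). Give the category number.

ΔP = 1008 − 858 = 150 mb.
V ≈ 6.2 × 150^0.665 = 6.2 × 28.00 ≈ 174 kt.
174 kt falls in the Category 5 band.

5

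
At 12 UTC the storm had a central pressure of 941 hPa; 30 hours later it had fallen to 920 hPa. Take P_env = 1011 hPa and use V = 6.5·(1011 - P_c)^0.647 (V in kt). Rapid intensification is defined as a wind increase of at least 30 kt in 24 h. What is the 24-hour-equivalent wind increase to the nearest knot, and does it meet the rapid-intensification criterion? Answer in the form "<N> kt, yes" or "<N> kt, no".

V₁: ΔP = 70, V ≈ 6.5 × 70^0.647 ≈ 101.55 kt.
V₂: ΔP = 91, V ≈ 6.5 × 91^0.647 ≈ 120.34 kt.
ΔV over 30 h = 18.79 kt → 24 h equivalent = 18.79 × 24/30 ≈ 15.03 kt.
15 kt < 30 kt ⇒ not rapid intensification.

15 kt, no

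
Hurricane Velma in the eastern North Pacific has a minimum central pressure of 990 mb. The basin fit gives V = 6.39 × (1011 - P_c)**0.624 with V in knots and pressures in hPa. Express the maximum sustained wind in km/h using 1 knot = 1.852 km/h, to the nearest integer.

79 km/h

ΔP = 1011 − 990 = 21 mb.
V ≈ 6.39 × 21^0.624 = 6.39 × 6.684 ≈ 42.714 kt.
42.714 × 1.852 ≈ 79.11 km/h → 79 km/h.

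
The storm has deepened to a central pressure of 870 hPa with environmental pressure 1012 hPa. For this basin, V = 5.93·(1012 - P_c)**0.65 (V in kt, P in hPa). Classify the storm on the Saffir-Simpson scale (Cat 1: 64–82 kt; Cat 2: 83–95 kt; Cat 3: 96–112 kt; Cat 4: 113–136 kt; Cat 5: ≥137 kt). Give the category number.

5

ΔP = 1012 − 870 = 142 hPa.
V ≈ 5.93 × 142^0.65 = 5.93 × 25.06 ≈ 149 kt.
149 kt falls in the Category 5 band.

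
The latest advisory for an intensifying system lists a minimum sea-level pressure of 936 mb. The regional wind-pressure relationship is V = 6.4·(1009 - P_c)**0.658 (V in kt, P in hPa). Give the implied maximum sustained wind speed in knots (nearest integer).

108 kt

ΔP = 1009 − 936 = 73 mb.
73^0.658 ≈ 16.829.
V ≈ 6.4 × 16.829 ≈ 107.7 kt.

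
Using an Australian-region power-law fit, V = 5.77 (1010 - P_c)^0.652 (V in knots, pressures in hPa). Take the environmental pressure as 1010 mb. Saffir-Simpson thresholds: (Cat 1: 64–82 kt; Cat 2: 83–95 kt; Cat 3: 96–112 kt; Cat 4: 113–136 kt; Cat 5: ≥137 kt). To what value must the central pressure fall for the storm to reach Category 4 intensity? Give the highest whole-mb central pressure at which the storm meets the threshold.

Category 4 begins at V = 113 kt.
Required ΔP = (113/5.77)^(1/0.652) = 19.584^1.534 ≈ 95.82 mb.
P_c ≤ 1010 − 95.82 = 914.18, so the highest integer P_c is 914 mb.

914 mb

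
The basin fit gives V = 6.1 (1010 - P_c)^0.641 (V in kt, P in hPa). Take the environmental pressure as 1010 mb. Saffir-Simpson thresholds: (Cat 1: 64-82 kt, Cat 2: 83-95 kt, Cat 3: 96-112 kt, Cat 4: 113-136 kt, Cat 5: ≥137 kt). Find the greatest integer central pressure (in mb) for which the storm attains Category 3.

Category 3 begins at V = 96 kt.
Required ΔP = (96/6.1)^(1/0.641) = 15.738^1.560 ≈ 73.67 mb.
P_c ≤ 1010 − 73.67 = 936.33, so the highest integer P_c is 936 mb.

936 mb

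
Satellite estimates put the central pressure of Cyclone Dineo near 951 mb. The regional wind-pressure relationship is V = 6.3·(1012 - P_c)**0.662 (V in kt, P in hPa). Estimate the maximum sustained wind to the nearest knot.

ΔP = 1012 − 951 = 61 mb.
61^0.662 ≈ 15.202.
V ≈ 6.3 × 15.202 ≈ 95.8 kt.

96 kt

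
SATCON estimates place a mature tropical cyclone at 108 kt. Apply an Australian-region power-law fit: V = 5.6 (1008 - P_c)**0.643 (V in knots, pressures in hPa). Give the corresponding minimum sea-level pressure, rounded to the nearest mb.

ΔP = (V / 5.6)^(1/0.643) = (108/5.6)^1.555.
108/5.6 = 19.286; 19.286^1.555 ≈ 99.73 mb.
P_c = 1008 − 99.73 = 908.27 ≈ 908 mb.

908 mb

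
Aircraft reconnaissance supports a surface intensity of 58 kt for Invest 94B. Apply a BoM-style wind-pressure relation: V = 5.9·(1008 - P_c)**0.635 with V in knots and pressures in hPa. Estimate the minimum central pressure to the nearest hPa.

971 hPa

ΔP = (V / 5.9)^(1/0.635) = (58/5.9)^1.575.
58/5.9 = 9.831; 9.831^1.575 ≈ 36.57 hPa.
P_c = 1008 − 36.57 = 971.43 ≈ 971 hPa.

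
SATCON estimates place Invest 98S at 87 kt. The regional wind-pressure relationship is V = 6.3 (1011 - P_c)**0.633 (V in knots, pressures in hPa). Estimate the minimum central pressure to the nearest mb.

ΔP = (V / 6.3)^(1/0.633) = (87/6.3)^1.580.
87/6.3 = 13.810; 13.810^1.580 ≈ 63.27 mb.
P_c = 1011 − 63.27 = 947.73 ≈ 948 mb.

948 mb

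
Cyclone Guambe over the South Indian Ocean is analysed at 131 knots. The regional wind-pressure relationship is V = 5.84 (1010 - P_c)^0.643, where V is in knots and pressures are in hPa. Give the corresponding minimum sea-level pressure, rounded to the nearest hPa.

884 hPa

ΔP = (V / 5.84)^(1/0.643) = (131/5.84)^1.555.
131/5.84 = 22.432; 22.432^1.555 ≈ 126.14 hPa.
P_c = 1010 − 126.14 = 883.86 ≈ 884 hPa.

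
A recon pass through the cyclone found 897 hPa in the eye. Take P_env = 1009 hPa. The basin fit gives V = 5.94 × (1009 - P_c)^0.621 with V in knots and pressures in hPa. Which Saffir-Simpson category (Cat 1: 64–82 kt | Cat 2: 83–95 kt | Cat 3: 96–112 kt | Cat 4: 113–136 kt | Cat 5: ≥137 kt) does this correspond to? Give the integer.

3

ΔP = 1009 − 897 = 112 hPa.
V ≈ 5.94 × 112^0.621 = 5.94 × 18.73 ≈ 111 kt.
111 kt falls in the Category 3 band.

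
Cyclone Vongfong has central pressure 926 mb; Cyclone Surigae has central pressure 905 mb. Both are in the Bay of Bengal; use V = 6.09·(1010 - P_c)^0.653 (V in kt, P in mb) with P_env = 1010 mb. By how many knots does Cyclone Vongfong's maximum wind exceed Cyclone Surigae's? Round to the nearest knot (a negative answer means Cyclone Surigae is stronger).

Cyclone Vongfong: ΔP = 84; V ≈ 6.09 × 84^0.653 ≈ 109.94 kt.
Cyclone Surigae: ΔP = 105; V ≈ 6.09 × 105^0.653 ≈ 127.19 kt.
Difference ≈ 109.94 − 127.19 = -17.25 → -17 kt.

-17 kt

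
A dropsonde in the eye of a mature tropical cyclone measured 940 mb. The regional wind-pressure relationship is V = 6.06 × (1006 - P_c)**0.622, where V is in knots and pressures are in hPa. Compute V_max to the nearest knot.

ΔP = 1006 − 940 = 66 mb.
66^0.622 ≈ 13.544.
V ≈ 6.06 × 13.544 ≈ 82.1 kt.

82 kt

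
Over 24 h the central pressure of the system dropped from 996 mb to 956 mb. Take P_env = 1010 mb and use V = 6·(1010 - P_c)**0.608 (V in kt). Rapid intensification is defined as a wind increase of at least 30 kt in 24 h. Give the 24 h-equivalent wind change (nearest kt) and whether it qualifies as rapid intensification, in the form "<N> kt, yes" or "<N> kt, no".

38 kt, yes

V₁: ΔP = 14, V ≈ 6 × 14^0.608 ≈ 29.85 kt.
V₂: ΔP = 54, V ≈ 6 × 54^0.608 ≈ 67.83 kt.
ΔV over 24 h = 37.98 kt → 24 h equivalent = 37.98 × 24/24 ≈ 37.98 kt.
38 kt ≥ 30 kt ⇒ rapid intensification.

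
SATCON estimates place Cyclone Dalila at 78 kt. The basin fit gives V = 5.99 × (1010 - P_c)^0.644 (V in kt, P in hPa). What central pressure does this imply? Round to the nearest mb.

956 mb

ΔP = (V / 5.99)^(1/0.644) = (78/5.99)^1.553.
78/5.99 = 13.022; 13.022^1.553 ≈ 53.81 mb.
P_c = 1010 − 53.81 = 956.19 ≈ 956 mb.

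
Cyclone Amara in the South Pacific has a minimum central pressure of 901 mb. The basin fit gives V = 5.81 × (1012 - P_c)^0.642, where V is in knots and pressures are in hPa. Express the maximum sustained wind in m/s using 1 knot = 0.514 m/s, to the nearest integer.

ΔP = 1012 − 901 = 111 mb.
V ≈ 5.81 × 111^0.642 = 5.81 × 20.564 ≈ 119.474 kt.
119.474 × 0.514 ≈ 61.41 m/s → 61 m/s.

61 m/s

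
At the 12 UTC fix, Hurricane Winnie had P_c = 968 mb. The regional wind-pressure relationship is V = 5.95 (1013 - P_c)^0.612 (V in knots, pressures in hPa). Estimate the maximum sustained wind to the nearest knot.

61 kt

ΔP = 1013 − 968 = 45 mb.
45^0.612 ≈ 10.275.
V ≈ 5.95 × 10.275 ≈ 61.1 kt.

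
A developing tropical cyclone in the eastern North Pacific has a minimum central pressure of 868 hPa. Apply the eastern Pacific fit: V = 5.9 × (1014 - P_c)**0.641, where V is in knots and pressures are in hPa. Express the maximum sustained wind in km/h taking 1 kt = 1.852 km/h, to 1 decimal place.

266.6 km/h

ΔP = 1014 − 868 = 146 hPa.
V ≈ 5.9 × 146^0.641 = 5.9 × 24.398 ≈ 143.947 kt.
143.947 × 1.852 ≈ 266.59 km/h → 266.6 km/h.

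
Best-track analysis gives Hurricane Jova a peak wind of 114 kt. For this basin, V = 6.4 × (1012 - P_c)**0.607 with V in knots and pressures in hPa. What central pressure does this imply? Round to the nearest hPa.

897 hPa

ΔP = (V / 6.4)^(1/0.607) = (114/6.4)^1.647.
114/6.4 = 17.812; 17.812^1.647 ≈ 114.95 hPa.
P_c = 1012 − 114.95 = 897.05 ≈ 897 hPa.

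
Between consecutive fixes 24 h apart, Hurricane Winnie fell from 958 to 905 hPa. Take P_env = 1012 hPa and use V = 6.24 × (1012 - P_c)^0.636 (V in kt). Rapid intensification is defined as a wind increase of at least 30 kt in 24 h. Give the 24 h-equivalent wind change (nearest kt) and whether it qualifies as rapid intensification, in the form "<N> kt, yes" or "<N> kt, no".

43 kt, yes

V₁: ΔP = 54, V ≈ 6.24 × 54^0.636 ≈ 78.88 kt.
V₂: ΔP = 107, V ≈ 6.24 × 107^0.636 ≈ 121.86 kt.
ΔV over 24 h = 42.98 kt → 24 h equivalent = 42.98 × 24/24 ≈ 42.98 kt.
43 kt ≥ 30 kt ⇒ rapid intensification.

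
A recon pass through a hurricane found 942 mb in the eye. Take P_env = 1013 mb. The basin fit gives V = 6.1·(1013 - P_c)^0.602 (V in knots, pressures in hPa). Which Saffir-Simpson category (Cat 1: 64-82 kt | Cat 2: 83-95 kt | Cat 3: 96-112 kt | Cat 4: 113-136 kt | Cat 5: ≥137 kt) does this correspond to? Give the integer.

1

ΔP = 1013 − 942 = 71 mb.
V ≈ 6.1 × 71^0.602 = 6.1 × 13.02 ≈ 79 kt.
79 kt falls in the Category 1 band.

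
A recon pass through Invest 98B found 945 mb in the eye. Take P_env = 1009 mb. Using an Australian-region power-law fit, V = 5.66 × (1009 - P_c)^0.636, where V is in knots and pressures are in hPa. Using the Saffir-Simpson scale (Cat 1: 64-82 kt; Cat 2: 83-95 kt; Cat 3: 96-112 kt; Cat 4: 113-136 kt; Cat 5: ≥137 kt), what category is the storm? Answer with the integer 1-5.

1

ΔP = 1009 − 945 = 64 mb.
V ≈ 5.66 × 64^0.636 = 5.66 × 14.08 ≈ 80 kt.
80 kt falls in the Category 1 band.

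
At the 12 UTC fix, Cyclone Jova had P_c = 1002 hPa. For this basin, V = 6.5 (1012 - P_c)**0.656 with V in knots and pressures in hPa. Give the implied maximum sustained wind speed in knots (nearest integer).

ΔP = 1012 − 1002 = 10 hPa.
10^0.656 ≈ 4.529.
V ≈ 6.5 × 4.529 ≈ 29.4 kt.

29 kt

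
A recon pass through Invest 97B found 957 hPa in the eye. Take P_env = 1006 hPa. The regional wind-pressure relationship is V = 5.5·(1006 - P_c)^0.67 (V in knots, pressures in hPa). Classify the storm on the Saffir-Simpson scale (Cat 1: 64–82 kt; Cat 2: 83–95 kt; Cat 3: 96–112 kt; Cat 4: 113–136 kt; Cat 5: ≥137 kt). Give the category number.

ΔP = 1006 − 957 = 49 hPa.
V ≈ 5.5 × 49^0.67 = 5.5 × 13.57 ≈ 75 kt.
75 kt falls in the Category 1 band.

1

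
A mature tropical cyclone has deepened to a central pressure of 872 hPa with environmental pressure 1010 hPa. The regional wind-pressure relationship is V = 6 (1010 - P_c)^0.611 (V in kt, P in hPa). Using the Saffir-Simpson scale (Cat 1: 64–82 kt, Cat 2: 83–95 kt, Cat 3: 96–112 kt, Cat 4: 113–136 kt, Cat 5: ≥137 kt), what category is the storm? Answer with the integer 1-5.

ΔP = 1010 − 872 = 138 hPa.
V ≈ 6 × 138^0.611 = 6 × 20.30 ≈ 122 kt.
122 kt falls in the Category 4 band.

4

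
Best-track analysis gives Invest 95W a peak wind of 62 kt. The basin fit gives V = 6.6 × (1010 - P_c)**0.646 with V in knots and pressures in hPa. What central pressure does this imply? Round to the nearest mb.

978 mb

ΔP = (V / 6.6)^(1/0.646) = (62/6.6)^1.548.
62/6.6 = 9.394; 9.394^1.548 ≈ 32.06 mb.
P_c = 1010 − 32.06 = 977.94 ≈ 978 mb.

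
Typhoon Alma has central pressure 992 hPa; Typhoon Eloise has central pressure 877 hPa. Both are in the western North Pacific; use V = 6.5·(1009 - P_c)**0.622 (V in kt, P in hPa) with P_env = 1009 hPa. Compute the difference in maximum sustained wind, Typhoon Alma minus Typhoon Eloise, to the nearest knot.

-98 kt

Typhoon Alma: ΔP = 17; V ≈ 6.5 × 17^0.622 ≈ 37.87 kt.
Typhoon Eloise: ΔP = 132; V ≈ 6.5 × 132^0.622 ≈ 135.49 kt.
Difference ≈ 37.87 − 135.49 = -97.62 → -98 kt.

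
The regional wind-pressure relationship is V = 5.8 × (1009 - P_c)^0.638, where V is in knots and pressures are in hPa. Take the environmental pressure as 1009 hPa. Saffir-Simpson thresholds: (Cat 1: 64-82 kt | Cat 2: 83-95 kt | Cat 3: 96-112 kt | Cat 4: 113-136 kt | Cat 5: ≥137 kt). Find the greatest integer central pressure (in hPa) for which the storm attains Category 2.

944 hPa

Category 2 begins at V = 83 kt.
Required ΔP = (83/5.8)^(1/0.638) = 14.310^1.567 ≈ 64.77 hPa.
P_c ≤ 1009 − 64.77 = 944.23, so the highest integer P_c is 944 hPa.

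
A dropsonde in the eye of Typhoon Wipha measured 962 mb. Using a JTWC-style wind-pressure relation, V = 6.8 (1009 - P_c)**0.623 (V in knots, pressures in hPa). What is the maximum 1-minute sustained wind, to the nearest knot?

75 kt

ΔP = 1009 − 962 = 47 mb.
47^0.623 ≈ 11.008.
V ≈ 6.8 × 11.008 ≈ 74.9 kt.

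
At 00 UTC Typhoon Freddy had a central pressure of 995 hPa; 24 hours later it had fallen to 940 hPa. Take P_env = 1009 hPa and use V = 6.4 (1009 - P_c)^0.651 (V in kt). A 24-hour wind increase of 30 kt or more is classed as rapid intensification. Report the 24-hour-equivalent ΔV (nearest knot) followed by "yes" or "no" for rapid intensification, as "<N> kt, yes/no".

65 kt, yes

V₁: ΔP = 14, V ≈ 6.4 × 14^0.651 ≈ 35.67 kt.
V₂: ΔP = 69, V ≈ 6.4 × 69^0.651 ≈ 100.76 kt.
ΔV over 24 h = 65.09 kt → 24 h equivalent = 65.09 × 24/24 ≈ 65.09 kt.
65 kt ≥ 30 kt ⇒ rapid intensification.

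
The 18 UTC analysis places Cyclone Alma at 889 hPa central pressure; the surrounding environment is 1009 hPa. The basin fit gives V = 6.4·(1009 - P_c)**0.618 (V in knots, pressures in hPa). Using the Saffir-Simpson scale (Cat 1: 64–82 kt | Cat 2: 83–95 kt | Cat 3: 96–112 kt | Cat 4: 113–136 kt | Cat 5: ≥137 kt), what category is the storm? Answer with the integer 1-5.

4

ΔP = 1009 − 889 = 120 hPa.
V ≈ 6.4 × 120^0.618 = 6.4 × 19.27 ≈ 123 kt.
123 kt falls in the Category 4 band.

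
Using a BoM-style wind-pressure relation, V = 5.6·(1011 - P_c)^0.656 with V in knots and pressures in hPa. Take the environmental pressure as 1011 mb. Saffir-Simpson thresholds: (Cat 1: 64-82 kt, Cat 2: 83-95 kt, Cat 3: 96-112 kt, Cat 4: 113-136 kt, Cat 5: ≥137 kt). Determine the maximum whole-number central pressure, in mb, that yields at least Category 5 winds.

880 mb

Category 5 begins at V = 137 kt.
Required ΔP = (137/5.6)^(1/0.656) = 24.464^1.524 ≈ 130.82 mb.
P_c ≤ 1011 − 130.82 = 880.18, so the highest integer P_c is 880 mb.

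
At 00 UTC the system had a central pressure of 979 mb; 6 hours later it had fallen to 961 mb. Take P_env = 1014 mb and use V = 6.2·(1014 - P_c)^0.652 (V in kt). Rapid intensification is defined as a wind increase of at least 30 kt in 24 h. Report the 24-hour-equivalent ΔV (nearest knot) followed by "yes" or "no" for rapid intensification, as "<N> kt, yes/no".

V₁: ΔP = 35, V ≈ 6.2 × 35^0.652 ≈ 62.97 kt.
V₂: ΔP = 53, V ≈ 6.2 × 53^0.652 ≈ 82.53 kt.
ΔV over 6 h = 19.56 kt → 24 h equivalent = 19.56 × 24/6 ≈ 78.24 kt.
78 kt ≥ 30 kt ⇒ rapid intensification.

78 kt, yes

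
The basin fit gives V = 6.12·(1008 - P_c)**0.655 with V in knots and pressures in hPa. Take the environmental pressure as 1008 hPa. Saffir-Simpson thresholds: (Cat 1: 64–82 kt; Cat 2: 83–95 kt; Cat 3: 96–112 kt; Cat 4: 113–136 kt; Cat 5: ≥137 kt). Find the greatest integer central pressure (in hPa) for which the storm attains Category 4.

Category 4 begins at V = 113 kt.
Required ΔP = (113/6.12)^(1/0.655) = 18.464^1.527 ≈ 85.77 hPa.
P_c ≤ 1008 − 85.77 = 922.23, so the highest integer P_c is 922 hPa.

922 hPa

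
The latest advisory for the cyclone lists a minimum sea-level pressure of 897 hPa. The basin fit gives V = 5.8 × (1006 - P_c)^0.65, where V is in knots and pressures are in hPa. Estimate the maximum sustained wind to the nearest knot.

122 kt

ΔP = 1006 − 897 = 109 hPa.
109^0.65 ≈ 21.102.
V ≈ 5.8 × 21.102 ≈ 122.4 kt.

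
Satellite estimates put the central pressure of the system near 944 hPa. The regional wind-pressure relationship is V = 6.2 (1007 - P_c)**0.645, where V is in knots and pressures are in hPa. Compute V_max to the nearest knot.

90 kt

ΔP = 1007 − 944 = 63 hPa.
63^0.645 ≈ 14.474.
V ≈ 6.2 × 14.474 ≈ 89.7 kt.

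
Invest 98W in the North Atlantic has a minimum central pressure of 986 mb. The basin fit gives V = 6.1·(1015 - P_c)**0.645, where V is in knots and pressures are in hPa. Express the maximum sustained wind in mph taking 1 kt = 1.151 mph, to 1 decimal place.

61.6 mph

ΔP = 1015 − 986 = 29 mb.
V ≈ 6.1 × 29^0.645 = 6.1 × 8.775 ≈ 53.527 kt.
53.527 × 1.151 ≈ 61.61 mph → 61.6 mph.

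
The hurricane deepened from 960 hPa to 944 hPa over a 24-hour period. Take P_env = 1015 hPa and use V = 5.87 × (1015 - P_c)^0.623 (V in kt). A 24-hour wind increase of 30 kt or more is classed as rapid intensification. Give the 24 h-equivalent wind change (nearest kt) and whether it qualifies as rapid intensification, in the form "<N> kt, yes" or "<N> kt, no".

12 kt, no

V₁: ΔP = 55, V ≈ 5.87 × 55^0.623 ≈ 71.27 kt.
V₂: ΔP = 71, V ≈ 5.87 × 71^0.623 ≈ 83.55 kt.
ΔV over 24 h = 12.28 kt → 24 h equivalent = 12.28 × 24/24 ≈ 12.28 kt.
12 kt < 30 kt ⇒ not rapid intensification.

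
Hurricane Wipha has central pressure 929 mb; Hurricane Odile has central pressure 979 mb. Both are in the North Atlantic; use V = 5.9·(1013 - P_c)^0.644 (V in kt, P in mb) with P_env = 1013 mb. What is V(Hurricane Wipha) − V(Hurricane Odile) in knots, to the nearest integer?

45 kt

Hurricane Wipha: ΔP = 84; V ≈ 5.9 × 84^0.644 ≈ 102.35 kt.
Hurricane Odile: ΔP = 34; V ≈ 5.9 × 34^0.644 ≈ 57.16 kt.
Difference ≈ 102.35 − 57.16 = 45.19 → 45 kt.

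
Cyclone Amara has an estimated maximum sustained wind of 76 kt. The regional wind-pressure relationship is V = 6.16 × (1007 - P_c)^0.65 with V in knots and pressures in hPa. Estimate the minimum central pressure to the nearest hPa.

959 hPa

ΔP = (V / 6.16)^(1/0.65) = (76/6.16)^1.538.
76/6.16 = 12.338; 12.338^1.538 ≈ 47.73 hPa.
P_c = 1007 − 47.73 = 959.27 ≈ 959 hPa.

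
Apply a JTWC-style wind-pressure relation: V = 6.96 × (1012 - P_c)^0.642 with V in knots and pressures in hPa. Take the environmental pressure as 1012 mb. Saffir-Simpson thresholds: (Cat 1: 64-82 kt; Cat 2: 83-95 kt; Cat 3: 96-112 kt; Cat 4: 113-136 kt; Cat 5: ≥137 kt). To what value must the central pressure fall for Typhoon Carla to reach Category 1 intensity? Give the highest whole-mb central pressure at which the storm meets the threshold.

980 mb

Category 1 begins at V = 64 kt.
Required ΔP = (64/6.96)^(1/0.642) = 9.195^1.558 ≈ 31.69 mb.
P_c ≤ 1012 − 31.69 = 980.31, so the highest integer P_c is 980 mb.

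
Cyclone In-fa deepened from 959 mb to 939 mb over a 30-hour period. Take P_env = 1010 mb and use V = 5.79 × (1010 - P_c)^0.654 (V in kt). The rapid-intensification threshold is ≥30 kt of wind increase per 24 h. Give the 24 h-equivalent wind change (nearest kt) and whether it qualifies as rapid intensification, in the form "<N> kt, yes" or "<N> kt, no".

15 kt, no

V₁: ΔP = 51, V ≈ 5.79 × 51^0.654 ≈ 75.76 kt.
V₂: ΔP = 71, V ≈ 5.79 × 71^0.654 ≈ 94.06 kt.
ΔV over 30 h = 18.30 kt → 24 h equivalent = 18.30 × 24/30 ≈ 14.64 kt.
15 kt < 30 kt ⇒ not rapid intensification.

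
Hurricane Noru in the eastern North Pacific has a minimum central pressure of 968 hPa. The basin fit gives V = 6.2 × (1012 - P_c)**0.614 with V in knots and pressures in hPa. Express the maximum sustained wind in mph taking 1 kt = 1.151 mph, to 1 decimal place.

ΔP = 1012 − 968 = 44 hPa.
V ≈ 6.2 × 44^0.614 = 6.2 × 10.211 ≈ 63.310 kt.
63.310 × 1.151 ≈ 72.87 mph → 72.9 mph.

72.9 mph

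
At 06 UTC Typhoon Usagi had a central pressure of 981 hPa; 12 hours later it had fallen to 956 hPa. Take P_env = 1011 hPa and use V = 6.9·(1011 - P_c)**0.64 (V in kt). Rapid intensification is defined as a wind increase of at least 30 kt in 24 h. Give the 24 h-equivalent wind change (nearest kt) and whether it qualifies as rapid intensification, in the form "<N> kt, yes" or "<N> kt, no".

58 kt, yes

V₁: ΔP = 30, V ≈ 6.9 × 30^0.64 ≈ 60.84 kt.
V₂: ΔP = 55, V ≈ 6.9 × 55^0.64 ≈ 89.68 kt.
ΔV over 12 h = 28.84 kt → 24 h equivalent = 28.84 × 24/12 ≈ 57.68 kt.
58 kt ≥ 30 kt ⇒ rapid intensification.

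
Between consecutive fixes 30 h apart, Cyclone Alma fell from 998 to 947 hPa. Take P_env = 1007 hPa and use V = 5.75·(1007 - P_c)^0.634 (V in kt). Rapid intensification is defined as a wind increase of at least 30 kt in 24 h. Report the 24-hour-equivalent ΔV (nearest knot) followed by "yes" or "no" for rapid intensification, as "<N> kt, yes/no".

43 kt, yes

V₁: ΔP = 9, V ≈ 5.75 × 9^0.634 ≈ 23.16 kt.
V₂: ΔP = 60, V ≈ 5.75 × 60^0.634 ≈ 77.09 kt.
ΔV over 30 h = 53.93 kt → 24 h equivalent = 53.93 × 24/30 ≈ 43.14 kt.
43 kt ≥ 30 kt ⇒ rapid intensification.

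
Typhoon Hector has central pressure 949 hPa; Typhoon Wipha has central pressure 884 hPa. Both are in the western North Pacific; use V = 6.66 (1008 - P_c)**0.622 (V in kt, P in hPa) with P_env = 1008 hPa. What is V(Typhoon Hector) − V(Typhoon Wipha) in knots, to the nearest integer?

Typhoon Hector: ΔP = 59; V ≈ 6.66 × 59^0.622 ≈ 84.13 kt.
Typhoon Wipha: ΔP = 124; V ≈ 6.66 × 124^0.622 ≈ 133.53 kt.
Difference ≈ 84.13 − 133.53 = -49.40 → -49 kt.

-49 kt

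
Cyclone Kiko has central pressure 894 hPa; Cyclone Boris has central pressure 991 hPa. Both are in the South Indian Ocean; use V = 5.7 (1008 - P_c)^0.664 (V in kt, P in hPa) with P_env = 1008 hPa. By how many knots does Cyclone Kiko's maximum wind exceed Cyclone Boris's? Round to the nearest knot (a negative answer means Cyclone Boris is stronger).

Cyclone Kiko: ΔP = 114; V ≈ 5.7 × 114^0.664 ≈ 132.33 kt.
Cyclone Boris: ΔP = 17; V ≈ 5.7 × 17^0.664 ≈ 37.40 kt.
Difference ≈ 132.33 − 37.40 = 94.93 → 95 kt.

95 kt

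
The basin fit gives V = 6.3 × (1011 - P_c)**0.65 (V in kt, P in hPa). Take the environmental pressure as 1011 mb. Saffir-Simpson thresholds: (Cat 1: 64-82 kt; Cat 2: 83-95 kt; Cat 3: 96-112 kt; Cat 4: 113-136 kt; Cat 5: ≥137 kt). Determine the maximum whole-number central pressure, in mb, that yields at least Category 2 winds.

Category 2 begins at V = 83 kt.
Required ΔP = (83/6.3)^(1/0.65) = 13.175^1.538 ≈ 52.80 mb.
P_c ≤ 1011 − 52.80 = 958.20, so the highest integer P_c is 958 mb.

958 mb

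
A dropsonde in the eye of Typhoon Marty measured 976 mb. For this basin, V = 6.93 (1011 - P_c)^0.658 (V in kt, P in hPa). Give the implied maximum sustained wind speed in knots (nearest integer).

72 kt

ΔP = 1011 − 976 = 35 mb.
35^0.658 ≈ 10.375.
V ≈ 6.93 × 10.375 ≈ 71.9 kt.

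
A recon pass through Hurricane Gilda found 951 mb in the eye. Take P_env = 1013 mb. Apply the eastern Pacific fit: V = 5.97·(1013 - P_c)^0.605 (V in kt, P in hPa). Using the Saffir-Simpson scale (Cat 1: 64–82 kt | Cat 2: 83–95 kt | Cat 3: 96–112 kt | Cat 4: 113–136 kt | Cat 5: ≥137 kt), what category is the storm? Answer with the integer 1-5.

ΔP = 1013 − 951 = 62 mb.
V ≈ 5.97 × 62^0.605 = 5.97 × 12.14 ≈ 73 kt.
73 kt falls in the Category 1 band.

1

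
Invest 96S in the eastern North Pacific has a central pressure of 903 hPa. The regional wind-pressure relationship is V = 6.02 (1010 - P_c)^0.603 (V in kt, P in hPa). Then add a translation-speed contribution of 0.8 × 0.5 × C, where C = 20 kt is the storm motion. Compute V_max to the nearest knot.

109 kt

ΔP = 1010 − 903 = 107 hPa.
107^0.603 ≈ 16.739.
V ≈ 6.02 × 16.739 ≈ 100.8 kt.
Translation term: 0.8 × 0.5 × 20 = 8 kt.
Corrected V ≈ 108.8 kt → 109 kt.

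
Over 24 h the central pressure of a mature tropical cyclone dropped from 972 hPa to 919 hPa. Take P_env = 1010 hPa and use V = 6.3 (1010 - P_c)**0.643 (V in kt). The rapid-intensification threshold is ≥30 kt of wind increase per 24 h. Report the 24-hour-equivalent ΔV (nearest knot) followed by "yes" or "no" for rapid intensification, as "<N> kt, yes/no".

V₁: ΔP = 38, V ≈ 6.3 × 38^0.643 ≈ 65.33 kt.
V₂: ΔP = 91, V ≈ 6.3 × 91^0.643 ≈ 114.55 kt.
ΔV over 24 h = 49.22 kt → 24 h equivalent = 49.22 × 24/24 ≈ 49.22 kt.
49 kt ≥ 30 kt ⇒ rapid intensification.

49 kt, yes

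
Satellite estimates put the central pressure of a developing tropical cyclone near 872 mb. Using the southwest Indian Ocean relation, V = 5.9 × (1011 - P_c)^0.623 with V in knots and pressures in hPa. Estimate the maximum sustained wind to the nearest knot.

ΔP = 1011 − 872 = 139 mb.
139^0.623 ≈ 21.632.
V ≈ 5.9 × 21.632 ≈ 127.6 kt.

128 kt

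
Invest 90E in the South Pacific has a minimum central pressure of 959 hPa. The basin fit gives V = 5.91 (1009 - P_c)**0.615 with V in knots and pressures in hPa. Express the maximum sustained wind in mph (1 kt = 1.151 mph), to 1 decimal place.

ΔP = 1009 − 959 = 50 hPa.
V ≈ 5.91 × 50^0.615 = 5.91 × 11.088 ≈ 65.532 kt.
65.532 × 1.151 ≈ 75.43 mph → 75.4 mph.

75.4 mph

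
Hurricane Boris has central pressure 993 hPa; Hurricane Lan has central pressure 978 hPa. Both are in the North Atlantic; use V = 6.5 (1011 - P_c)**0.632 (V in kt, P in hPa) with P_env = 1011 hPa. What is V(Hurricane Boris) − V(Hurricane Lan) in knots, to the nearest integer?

-19 kt

Hurricane Boris: ΔP = 18; V ≈ 6.5 × 18^0.632 ≈ 40.39 kt.
Hurricane Lan: ΔP = 33; V ≈ 6.5 × 33^0.632 ≈ 59.24 kt.
Difference ≈ 40.39 − 59.24 = -18.85 → -19 kt.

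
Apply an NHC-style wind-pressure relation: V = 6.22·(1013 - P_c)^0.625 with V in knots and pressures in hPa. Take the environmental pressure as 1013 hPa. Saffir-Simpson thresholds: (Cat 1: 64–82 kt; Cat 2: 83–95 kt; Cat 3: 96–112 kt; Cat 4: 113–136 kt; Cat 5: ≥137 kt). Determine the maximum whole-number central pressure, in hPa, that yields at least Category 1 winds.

971 hPa

Category 1 begins at V = 64 kt.
Required ΔP = (64/6.22)^(1/0.625) = 10.289^1.600 ≈ 41.67 hPa.
P_c ≤ 1013 − 41.67 = 971.33, so the highest integer P_c is 971 hPa.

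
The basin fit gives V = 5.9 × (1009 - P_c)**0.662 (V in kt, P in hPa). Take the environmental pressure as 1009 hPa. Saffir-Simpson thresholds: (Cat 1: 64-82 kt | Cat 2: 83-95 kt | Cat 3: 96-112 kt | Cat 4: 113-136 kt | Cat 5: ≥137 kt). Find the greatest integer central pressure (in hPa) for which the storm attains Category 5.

Category 5 begins at V = 137 kt.
Required ΔP = (137/5.9)^(1/0.662) = 23.220^1.511 ≈ 115.68 hPa.
P_c ≤ 1009 − 115.68 = 893.32, so the highest integer P_c is 893 hPa.

893 hPa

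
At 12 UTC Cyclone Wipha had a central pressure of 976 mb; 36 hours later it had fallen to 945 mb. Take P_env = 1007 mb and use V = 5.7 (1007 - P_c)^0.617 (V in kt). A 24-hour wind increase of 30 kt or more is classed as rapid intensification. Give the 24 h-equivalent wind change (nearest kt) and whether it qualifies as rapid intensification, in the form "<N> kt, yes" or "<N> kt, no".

V₁: ΔP = 31, V ≈ 5.7 × 31^0.617 ≈ 47.43 kt.
V₂: ΔP = 62, V ≈ 5.7 × 62^0.617 ≈ 72.74 kt.
ΔV over 36 h = 25.31 kt → 24 h equivalent = 25.31 × 24/36 ≈ 16.87 kt.
17 kt < 30 kt ⇒ not rapid intensification.

17 kt, no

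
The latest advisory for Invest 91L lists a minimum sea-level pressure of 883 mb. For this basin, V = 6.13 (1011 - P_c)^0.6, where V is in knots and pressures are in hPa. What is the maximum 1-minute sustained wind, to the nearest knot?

113 kt

ΔP = 1011 − 883 = 128 mb.
128^0.6 ≈ 18.379.
V ≈ 6.13 × 18.379 ≈ 112.7 kt.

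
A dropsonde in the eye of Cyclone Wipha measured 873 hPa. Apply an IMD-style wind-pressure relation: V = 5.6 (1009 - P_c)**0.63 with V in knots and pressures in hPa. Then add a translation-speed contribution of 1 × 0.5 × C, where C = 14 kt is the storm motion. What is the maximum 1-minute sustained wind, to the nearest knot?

ΔP = 1009 − 873 = 136 hPa.
136^0.63 ≈ 22.087.
V ≈ 5.6 × 22.087 ≈ 123.7 kt.
Translation term: 1 × 0.5 × 14 = 7 kt.
Corrected V ≈ 130.7 kt → 131 kt.

131 kt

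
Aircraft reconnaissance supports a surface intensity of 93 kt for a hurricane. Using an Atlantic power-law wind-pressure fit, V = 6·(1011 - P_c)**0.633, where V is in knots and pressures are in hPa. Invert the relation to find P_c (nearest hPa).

935 hPa

ΔP = (V / 6)^(1/0.633) = (93/6)^1.580.
93/6 = 15.500; 15.500^1.580 ≈ 75.94 hPa.
P_c = 1011 − 75.94 = 935.06 ≈ 935 hPa.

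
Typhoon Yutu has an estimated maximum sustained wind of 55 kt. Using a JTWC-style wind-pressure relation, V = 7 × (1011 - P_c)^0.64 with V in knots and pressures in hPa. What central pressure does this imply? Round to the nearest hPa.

ΔP = (V / 7)^(1/0.64) = (55/7)^1.562.
55/7 = 7.857; 7.857^1.562 ≈ 25.05 hPa.
P_c = 1011 − 25.05 = 985.95 ≈ 986 hPa.

986 hPa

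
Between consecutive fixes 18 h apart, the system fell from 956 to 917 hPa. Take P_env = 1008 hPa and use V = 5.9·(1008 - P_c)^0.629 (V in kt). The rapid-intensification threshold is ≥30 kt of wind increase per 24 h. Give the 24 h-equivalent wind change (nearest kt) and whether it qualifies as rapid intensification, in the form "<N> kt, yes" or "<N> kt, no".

V₁: ΔP = 52, V ≈ 5.9 × 52^0.629 ≈ 70.83 kt.
V₂: ΔP = 91, V ≈ 5.9 × 91^0.629 ≈ 100.71 kt.
ΔV over 18 h = 29.88 kt → 24 h equivalent = 29.88 × 24/18 ≈ 39.84 kt.
40 kt ≥ 30 kt ⇒ rapid intensification.

40 kt, yes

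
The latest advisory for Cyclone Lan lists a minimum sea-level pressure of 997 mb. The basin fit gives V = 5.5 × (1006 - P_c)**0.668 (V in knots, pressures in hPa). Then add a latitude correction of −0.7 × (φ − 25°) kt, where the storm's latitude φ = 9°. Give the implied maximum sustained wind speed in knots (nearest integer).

35 kt

ΔP = 1006 − 997 = 9 mb.
9^0.668 ≈ 4.339.
V ≈ 5.5 × 4.339 ≈ 23.9 kt.
Latitude correction: −0.7 × (9 − 25) = 11.2 kt.
Corrected V ≈ 35.1 kt → 35 kt.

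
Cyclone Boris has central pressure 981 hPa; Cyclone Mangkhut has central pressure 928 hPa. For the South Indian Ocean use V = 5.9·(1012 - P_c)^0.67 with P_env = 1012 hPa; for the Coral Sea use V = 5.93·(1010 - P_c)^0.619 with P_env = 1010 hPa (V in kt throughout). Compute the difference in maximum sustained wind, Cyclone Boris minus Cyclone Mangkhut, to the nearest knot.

-32 kt

Cyclone Boris: ΔP = 31; V ≈ 5.9 × 31^0.67 ≈ 58.89 kt.
Cyclone Mangkhut: ΔP = 82; V ≈ 5.93 × 82^0.619 ≈ 90.72 kt.
Difference ≈ 58.89 − 90.72 = -31.83 → -32 kt.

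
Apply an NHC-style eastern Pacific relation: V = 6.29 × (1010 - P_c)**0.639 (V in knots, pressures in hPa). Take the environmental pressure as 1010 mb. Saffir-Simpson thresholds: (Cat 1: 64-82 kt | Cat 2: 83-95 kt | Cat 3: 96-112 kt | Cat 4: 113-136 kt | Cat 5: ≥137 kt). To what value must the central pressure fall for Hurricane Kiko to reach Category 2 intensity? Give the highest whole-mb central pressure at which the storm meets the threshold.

953 mb

Category 2 begins at V = 83 kt.
Required ΔP = (83/6.29)^(1/0.639) = 13.196^1.565 ≈ 56.68 mb.
P_c ≤ 1010 − 56.68 = 953.32, so the highest integer P_c is 953 mb.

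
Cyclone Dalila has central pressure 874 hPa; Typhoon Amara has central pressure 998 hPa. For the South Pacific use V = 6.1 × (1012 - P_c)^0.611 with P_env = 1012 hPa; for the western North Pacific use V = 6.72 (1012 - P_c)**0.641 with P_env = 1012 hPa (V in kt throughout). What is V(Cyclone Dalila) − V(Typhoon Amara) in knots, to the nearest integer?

Cyclone Dalila: ΔP = 138; V ≈ 6.1 × 138^0.611 ≈ 123.82 kt.
Typhoon Amara: ΔP = 14; V ≈ 6.72 × 14^0.641 ≈ 36.48 kt.
Difference ≈ 123.82 − 36.48 = 87.34 → 87 kt.

87 kt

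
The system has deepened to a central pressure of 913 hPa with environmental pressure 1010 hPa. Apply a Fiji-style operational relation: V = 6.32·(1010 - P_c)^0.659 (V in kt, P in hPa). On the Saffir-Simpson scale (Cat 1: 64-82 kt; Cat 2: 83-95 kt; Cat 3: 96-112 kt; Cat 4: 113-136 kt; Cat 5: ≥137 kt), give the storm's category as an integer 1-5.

4

ΔP = 1010 − 913 = 97 hPa.
V ≈ 6.32 × 97^0.659 = 6.32 × 20.38 ≈ 129 kt.
129 kt falls in the Category 4 band.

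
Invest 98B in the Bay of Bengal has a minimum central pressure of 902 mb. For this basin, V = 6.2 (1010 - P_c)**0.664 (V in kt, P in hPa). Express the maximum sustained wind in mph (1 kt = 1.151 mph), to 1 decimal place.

159.8 mph

ΔP = 1010 − 902 = 108 mb.
V ≈ 6.2 × 108^0.664 = 6.2 × 22.397 ≈ 138.863 kt.
138.863 × 1.151 ≈ 159.83 mph → 159.8 mph.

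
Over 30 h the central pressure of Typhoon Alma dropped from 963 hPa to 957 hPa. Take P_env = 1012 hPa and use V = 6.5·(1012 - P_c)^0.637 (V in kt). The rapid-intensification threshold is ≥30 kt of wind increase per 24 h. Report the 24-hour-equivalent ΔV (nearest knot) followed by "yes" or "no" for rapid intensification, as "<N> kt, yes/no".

V₁: ΔP = 49, V ≈ 6.5 × 49^0.637 ≈ 77.55 kt.
V₂: ΔP = 55, V ≈ 6.5 × 55^0.637 ≈ 83.47 kt.
ΔV over 30 h = 5.92 kt → 24 h equivalent = 5.92 × 24/30 ≈ 4.74 kt.
5 kt < 30 kt ⇒ not rapid intensification.

5 kt, no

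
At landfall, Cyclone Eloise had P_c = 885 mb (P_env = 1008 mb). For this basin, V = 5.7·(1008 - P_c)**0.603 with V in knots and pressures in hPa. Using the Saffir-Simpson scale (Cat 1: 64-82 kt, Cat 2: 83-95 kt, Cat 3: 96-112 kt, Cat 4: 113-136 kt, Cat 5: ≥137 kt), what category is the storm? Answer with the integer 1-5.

ΔP = 1008 − 885 = 123 mb.
V ≈ 5.7 × 123^0.603 = 5.7 × 18.21 ≈ 104 kt.
104 kt falls in the Category 3 band.

3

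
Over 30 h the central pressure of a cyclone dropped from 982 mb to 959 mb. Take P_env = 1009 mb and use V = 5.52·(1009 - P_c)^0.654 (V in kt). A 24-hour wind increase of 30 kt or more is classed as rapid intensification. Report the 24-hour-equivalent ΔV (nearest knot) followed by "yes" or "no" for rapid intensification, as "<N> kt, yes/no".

19 kt, no

V₁: ΔP = 27, V ≈ 5.52 × 27^0.654 ≈ 47.65 kt.
V₂: ΔP = 50, V ≈ 5.52 × 50^0.654 ≈ 71.30 kt.
ΔV over 30 h = 23.65 kt → 24 h equivalent = 23.65 × 24/30 ≈ 18.92 kt.
19 kt < 30 kt ⇒ not rapid intensification.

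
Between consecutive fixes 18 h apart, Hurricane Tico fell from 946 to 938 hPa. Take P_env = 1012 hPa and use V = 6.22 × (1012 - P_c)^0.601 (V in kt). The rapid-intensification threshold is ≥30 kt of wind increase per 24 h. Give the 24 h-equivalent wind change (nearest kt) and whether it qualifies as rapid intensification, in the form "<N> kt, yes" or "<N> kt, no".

7 kt, no

V₁: ΔP = 66, V ≈ 6.22 × 66^0.601 ≈ 77.15 kt.
V₂: ΔP = 74, V ≈ 6.22 × 74^0.601 ≈ 82.64 kt.
ΔV over 18 h = 5.49 kt → 24 h equivalent = 5.49 × 24/18 ≈ 7.32 kt.
7 kt < 30 kt ⇒ not rapid intensification.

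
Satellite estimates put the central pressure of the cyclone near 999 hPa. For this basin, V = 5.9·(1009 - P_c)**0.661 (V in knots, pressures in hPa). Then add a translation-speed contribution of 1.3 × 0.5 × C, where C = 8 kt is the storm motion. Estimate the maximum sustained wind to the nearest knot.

ΔP = 1009 − 999 = 10 hPa.
10^0.661 ≈ 4.581.
V ≈ 5.9 × 4.581 ≈ 27.0 kt.
Translation term: 1.3 × 0.5 × 8 = 5.2 kt.
Corrected V ≈ 32.2 kt → 32 kt.

32 kt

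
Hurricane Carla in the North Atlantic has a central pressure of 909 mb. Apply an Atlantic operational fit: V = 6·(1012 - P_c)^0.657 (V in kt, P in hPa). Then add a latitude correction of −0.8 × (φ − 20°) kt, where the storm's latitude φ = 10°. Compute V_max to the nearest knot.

134 kt

ΔP = 1012 − 909 = 103 mb.
103^0.657 ≈ 21.010.
V ≈ 6 × 21.010 ≈ 126.1 kt.
Latitude correction: −0.8 × (10 − 20) = 8 kt.
Corrected V ≈ 134.1 kt → 134 kt.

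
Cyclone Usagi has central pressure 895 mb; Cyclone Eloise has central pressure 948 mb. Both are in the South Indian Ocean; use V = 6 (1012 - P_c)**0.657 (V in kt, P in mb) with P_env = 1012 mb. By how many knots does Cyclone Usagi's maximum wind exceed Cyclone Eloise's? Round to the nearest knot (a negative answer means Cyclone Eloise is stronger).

45 kt

Cyclone Usagi: ΔP = 117; V ≈ 6 × 117^0.657 ≈ 137.07 kt.
Cyclone Eloise: ΔP = 64; V ≈ 6 × 64^0.657 ≈ 92.22 kt.
Difference ≈ 137.07 − 92.22 = 44.85 → 45 kt.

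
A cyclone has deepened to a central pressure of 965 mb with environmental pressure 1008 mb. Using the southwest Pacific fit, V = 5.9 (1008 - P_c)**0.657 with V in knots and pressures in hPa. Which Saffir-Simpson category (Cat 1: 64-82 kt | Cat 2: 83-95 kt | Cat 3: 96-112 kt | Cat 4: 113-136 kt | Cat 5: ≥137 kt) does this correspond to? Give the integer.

ΔP = 1008 − 965 = 43 mb.
V ≈ 5.9 × 43^0.657 = 5.9 × 11.84 ≈ 70 kt.
70 kt falls in the Category 1 band.

1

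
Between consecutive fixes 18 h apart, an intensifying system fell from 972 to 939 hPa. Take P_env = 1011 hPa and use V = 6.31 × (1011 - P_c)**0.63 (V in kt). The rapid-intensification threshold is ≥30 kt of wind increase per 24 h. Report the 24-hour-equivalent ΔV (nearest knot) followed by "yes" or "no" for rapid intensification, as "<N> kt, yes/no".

40 kt, yes

V₁: ΔP = 39, V ≈ 6.31 × 39^0.63 ≈ 63.45 kt.
V₂: ΔP = 72, V ≈ 6.31 × 72^0.63 ≈ 93.36 kt.
ΔV over 18 h = 29.91 kt → 24 h equivalent = 29.91 × 24/18 ≈ 39.88 kt.
40 kt ≥ 30 kt ⇒ rapid intensification.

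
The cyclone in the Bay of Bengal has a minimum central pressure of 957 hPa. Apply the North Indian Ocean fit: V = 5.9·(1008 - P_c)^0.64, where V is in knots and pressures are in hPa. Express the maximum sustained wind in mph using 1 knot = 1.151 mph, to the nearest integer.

ΔP = 1008 − 957 = 51 hPa.
V ≈ 5.9 × 51^0.64 = 5.9 × 12.384 ≈ 73.063 kt.
73.063 × 1.151 ≈ 84.10 mph → 84 mph.

84 mph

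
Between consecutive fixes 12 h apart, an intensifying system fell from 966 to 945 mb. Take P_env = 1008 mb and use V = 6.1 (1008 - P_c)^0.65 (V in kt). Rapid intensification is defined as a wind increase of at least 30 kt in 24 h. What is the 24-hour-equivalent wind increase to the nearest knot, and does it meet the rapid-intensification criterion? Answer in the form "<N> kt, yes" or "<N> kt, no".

42 kt, yes

V₁: ΔP = 42, V ≈ 6.1 × 42^0.65 ≈ 69.25 kt.
V₂: ΔP = 63, V ≈ 6.1 × 63^0.65 ≈ 90.14 kt.
ΔV over 12 h = 20.89 kt → 24 h equivalent = 20.89 × 24/12 ≈ 41.78 kt.
42 kt ≥ 30 kt ⇒ rapid intensification.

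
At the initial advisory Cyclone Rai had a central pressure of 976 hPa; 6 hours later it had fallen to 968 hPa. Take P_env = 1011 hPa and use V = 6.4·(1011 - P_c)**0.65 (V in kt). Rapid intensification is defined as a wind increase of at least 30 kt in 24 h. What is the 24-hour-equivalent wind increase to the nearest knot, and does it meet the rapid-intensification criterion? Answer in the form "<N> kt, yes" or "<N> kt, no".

37 kt, yes

V₁: ΔP = 35, V ≈ 6.4 × 35^0.65 ≈ 64.54 kt.
V₂: ΔP = 43, V ≈ 6.4 × 43^0.65 ≈ 73.78 kt.
ΔV over 6 h = 9.24 kt → 24 h equivalent = 9.24 × 24/6 ≈ 36.96 kt.
37 kt ≥ 30 kt ⇒ rapid intensification.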